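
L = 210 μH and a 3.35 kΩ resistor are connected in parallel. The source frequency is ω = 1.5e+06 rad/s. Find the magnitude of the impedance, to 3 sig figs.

314 Ω

X_L = ωL = 315 Ω
Parallel: admittances add. Y = 1/R + 1/(jωL)
Y = (0.000299 − j0.00317) S
|Y| = 0.00319 S → |Z| = 1/|Y| = 314 Ω, ∠Z = −∠Y = 84.6°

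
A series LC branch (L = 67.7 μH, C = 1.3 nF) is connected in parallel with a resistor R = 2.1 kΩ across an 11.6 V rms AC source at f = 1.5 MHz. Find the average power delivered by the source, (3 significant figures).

ω = 2πf = 9.425e+06 rad/s
X_L = ωL = 638 Ω
X_C = 1/(ωC) = 81.6 Ω
Branch 1: Z₁ = R = 2100 Ω
Branch 2 (series LC): Z₂ = j(X_L − X_C) = j556 Ω
Parallel: Z = Z₁Z₂/(Z₁+Z₂), |Z| = 538 Ω, ∠Z = 75.2°
I = V/|Z| = 21.6 mA
P = VI cos φ = 11.6 × 0.0216 × cos(75.2°) = 64.1 mW

64.1 mW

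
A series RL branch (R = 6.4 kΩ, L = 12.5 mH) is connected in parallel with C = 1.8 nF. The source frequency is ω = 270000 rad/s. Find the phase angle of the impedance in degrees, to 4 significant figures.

X_L = ωL = 3375 Ω
X_C = 1/(ωC) = 2058 Ω
Branch 1 (R+jX_L): Z₁ = 6400 + j3375 Ω, |Z₁| = 7235 Ω
Branch 2 (−jX_C): Z₂ = −j2058 Ω
Parallel: Z = Z₁Z₂/(Z₁+Z₂), |Z| = 2278 Ω, ∠Z = -73.83°

-73.83°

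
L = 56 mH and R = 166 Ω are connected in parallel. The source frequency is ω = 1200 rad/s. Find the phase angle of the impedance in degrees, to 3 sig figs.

68.0°

X_L = ωL = 67.2 Ω
Parallel: admittances add. Y = 1/R + 1/(jωL)
Y = (0.00602 − j0.0149) S
|Y| = 0.0161 S → |Z| = 1/|Y| = 62.3 Ω, ∠Z = −∠Y = 68.0°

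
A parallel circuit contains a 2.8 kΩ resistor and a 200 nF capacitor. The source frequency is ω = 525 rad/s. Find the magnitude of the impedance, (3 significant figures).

X_C = 1/(ωC) = 9520 Ω
Parallel: admittances add. Y = 1/R + jωC
Y = (0.000357 + j0.000105) S
|Y| = 0.000372 S → |Z| = 1/|Y| = 2690 Ω, ∠Z = −∠Y = -16.4°

2690 Ω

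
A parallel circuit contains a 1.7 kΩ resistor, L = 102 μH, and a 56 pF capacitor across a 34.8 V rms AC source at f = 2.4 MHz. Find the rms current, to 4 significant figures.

ω = 2πf = 1.508e+07 rad/s
X_L = ωL = 1538 Ω
X_C = 1/(ωC) = 1184 Ω
Parallel: admittances add. Y = 1/R + 1/(jωL) + jωC
Y = (0.0005882 + j0.0001943) S
|Y| = 0.0006195 S → |Z| = 1/|Y| = 1614 Ω, ∠Z = −∠Y = -18.28°
I = V/|Z| = 34.8/1614 = 21.56 mA

21.56 mA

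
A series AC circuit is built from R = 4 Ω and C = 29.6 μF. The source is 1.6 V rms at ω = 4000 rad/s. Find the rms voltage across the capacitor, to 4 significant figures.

1.446 V

X_C = 1/(ωC) = 8.446 Ω
Z = 4.000 − j8.446 Ω
|Z| = √(4.000² + 8.446²) = 9.345 Ω
I = V/|Z| = 171.2 mA
V_C = I·|Z_C| = 0.1712 × 8.446 = 1.446 V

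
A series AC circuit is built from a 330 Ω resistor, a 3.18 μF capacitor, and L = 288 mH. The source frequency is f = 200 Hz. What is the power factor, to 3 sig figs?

0.947

ω = 2πf = 1257 rad/s
X_L = ωL = 362 Ω
X_C = 1/(ωC) = 250 Ω
Net reactance X = X_L − X_C = 112 Ω
Z = 330 + j112 Ω
|Z| = √(330² + 112²) = 348 Ω
∠Z = arctan(112/330) = 18.7°
cos φ = cos(18.7°) = 0.947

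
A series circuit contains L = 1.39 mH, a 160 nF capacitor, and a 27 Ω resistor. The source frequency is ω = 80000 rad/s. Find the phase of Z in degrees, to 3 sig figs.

X_L = ωL = 111 Ω
X_C = 1/(ωC) = 78.1 Ω
Net reactance X = X_L − X_C = 33.1 Ω
Z = 27.0 + j33.1 Ω
|Z| = √(27.0² + 33.1²) = 42.7 Ω
∠Z = arctan(33.1/27.0) = 50.8°

50.8°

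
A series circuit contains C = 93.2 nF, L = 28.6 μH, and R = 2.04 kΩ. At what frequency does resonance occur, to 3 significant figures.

97.5 kHz

ω₀ = 1/√(LC) = 1/√(2.86e-05 × 9.32e-08) = 612500 rad/s
f₀ = ω₀/(2π) = 97.5 kHz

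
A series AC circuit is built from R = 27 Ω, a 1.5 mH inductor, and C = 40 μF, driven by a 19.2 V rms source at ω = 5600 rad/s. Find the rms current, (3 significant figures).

704 mA

X_L = ωL = 8.40 Ω
X_C = 1/(ωC) = 4.46 Ω
Net reactance X = X_L − X_C = 3.94 Ω
Z = 27.0 + j3.94 Ω
|Z| = √(27.0² + 3.94²) = 27.3 Ω
I = V/|Z| = 19.2/27.3 = 704 mA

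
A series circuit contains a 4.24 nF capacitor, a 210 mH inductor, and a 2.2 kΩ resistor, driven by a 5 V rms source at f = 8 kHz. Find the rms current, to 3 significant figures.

798 μA

ω = 2πf = 50270 rad/s
X_L = ωL = 10600 Ω
X_C = 1/(ωC) = 4690 Ω
Net reactance X = X_L − X_C = 5860 Ω
Z = 2200 + j5860 Ω
|Z| = √(2200² + 5860²) = 6260 Ω
I = V/|Z| = 5/6260 = 798 μA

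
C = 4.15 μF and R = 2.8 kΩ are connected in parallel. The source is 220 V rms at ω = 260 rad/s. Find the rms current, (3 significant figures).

250 mA

X_C = 1/(ωC) = 927 Ω
Parallel: admittances add. Y = 1/R + jωC
Y = (0.000357 + j0.00108) S
|Y| = 0.00114 S → |Z| = 1/|Y| = 880 Ω, ∠Z = −∠Y = -71.7°
I = V/|Z| = 220/880 = 250 mA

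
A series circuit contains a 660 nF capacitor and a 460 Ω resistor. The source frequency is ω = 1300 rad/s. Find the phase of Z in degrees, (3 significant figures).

-68.5°

X_C = 1/(ωC) = 1170 Ω
Z = 460 − j1170 Ω
|Z| = √(460² + 1170²) = 1250 Ω
∠Z = arctan(-1170/460) = -68.5°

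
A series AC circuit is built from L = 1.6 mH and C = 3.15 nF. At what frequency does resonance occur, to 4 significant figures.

ω₀ = 1/√(LC) = 1/√(0.0016 × 3.15e-09) = 445400 rad/s
f₀ = ω₀/(2π) = 70.89 kHz

70.89 kHz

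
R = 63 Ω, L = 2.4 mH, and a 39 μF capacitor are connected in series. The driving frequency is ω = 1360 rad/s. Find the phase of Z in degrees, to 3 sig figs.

X_L = ωL = 3.26 Ω
X_C = 1/(ωC) = 18.9 Ω
Net reactance X = X_L − X_C = -15.6 Ω
Z = 63.0 − j15.6 Ω
|Z| = √(63.0² + 15.6²) = 64.9 Ω
∠Z = arctan(-15.6/63.0) = -13.9°

-13.9°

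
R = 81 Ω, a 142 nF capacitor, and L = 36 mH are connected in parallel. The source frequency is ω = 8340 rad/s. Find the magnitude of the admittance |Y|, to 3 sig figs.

12.5 mS

X_L = ωL = 300 Ω
X_C = 1/(ωC) = 844 Ω
Parallel: admittances add. Y = 1/R + 1/(jωL) + jωC
Y = (0.0123 − j0.00215) S
|Y| = 0.0125 S → |Z| = 1/|Y| = 79.8 Ω, ∠Z = −∠Y = 9.86°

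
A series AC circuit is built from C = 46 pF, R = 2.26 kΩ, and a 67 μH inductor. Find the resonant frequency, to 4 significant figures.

2.867 MHz

ω₀ = 1/√(LC) = 1/√(6.7e-05 × 4.6e-11) = 1.801e+07 rad/s
f₀ = ω₀/(2π) = 2.867 MHz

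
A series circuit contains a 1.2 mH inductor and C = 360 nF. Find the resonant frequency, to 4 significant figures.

ω₀ = 1/√(LC) = 1/√(0.0012 × 3.6e-07) = 48110 rad/s
f₀ = ω₀/(2π) = 7.657 kHz

7.657 kHz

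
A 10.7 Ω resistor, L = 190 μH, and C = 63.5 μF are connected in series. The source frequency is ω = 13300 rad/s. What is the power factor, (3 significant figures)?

X_L = ωL = 2.53 Ω
X_C = 1/(ωC) = 1.18 Ω
Net reactance X = X_L − X_C = 1.34 Ω
Z = 10.7 + j1.34 Ω
|Z| = √(10.7² + 1.34²) = 10.8 Ω
∠Z = arctan(1.34/10.7) = 7.15°
cos φ = cos(7.15°) = 0.992

0.992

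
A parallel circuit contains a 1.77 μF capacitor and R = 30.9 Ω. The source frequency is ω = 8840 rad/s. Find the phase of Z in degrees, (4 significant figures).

-25.80°

X_C = 1/(ωC) = 63.91 Ω
Parallel: admittances add. Y = 1/R + jωC
Y = (0.03236 + j0.01565) S
|Y| = 0.03595 S → |Z| = 1/|Y| = 27.82 Ω, ∠Z = −∠Y = -25.80°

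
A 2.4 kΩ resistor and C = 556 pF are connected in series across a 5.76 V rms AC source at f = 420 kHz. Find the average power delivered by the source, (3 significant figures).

12.8 mW

ω = 2πf = 2.639e+06 rad/s
X_C = 1/(ωC) = 682 Ω
Z = 2400 − j682 Ω
|Z| = √(2400² + 682²) = 2490 Ω
∠Z = arctan(-682/2400) = -15.9°
I = V/|Z| = 2.31 mA
P = VI cos φ = 5.76 × 0.00231 × cos(-15.9°) = 12.8 mW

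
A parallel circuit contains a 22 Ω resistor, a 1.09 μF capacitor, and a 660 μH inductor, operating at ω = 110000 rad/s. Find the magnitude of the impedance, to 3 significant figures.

8.66 Ω

X_L = ωL = 72.6 Ω
X_C = 1/(ωC) = 8.34 Ω
Parallel: admittances add. Y = 1/R + 1/(jωL) + jωC
Y = (0.0455 + j0.106) S
|Y| = 0.115 S → |Z| = 1/|Y| = 8.66 Ω, ∠Z = −∠Y = -66.8°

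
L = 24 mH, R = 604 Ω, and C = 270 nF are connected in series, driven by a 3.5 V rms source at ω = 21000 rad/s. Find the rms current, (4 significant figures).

X_L = ωL = 504.0 Ω
X_C = 1/(ωC) = 176.4 Ω
Net reactance X = X_L − X_C = 327.6 Ω
Z = 604.0 + j327.6 Ω
|Z| = √(604.0² + 327.6²) = 687.1 Ω
I = V/|Z| = 3.5/687.1 = 5.094 mA

5.094 mA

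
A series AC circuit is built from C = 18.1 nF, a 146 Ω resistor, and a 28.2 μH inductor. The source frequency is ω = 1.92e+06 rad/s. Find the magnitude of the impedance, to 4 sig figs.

148.2 Ω

X_L = ωL = 54.14 Ω
X_C = 1/(ωC) = 28.78 Ω
Net reactance X = X_L − X_C = 25.37 Ω
Z = 146.0 + j25.37 Ω
|Z| = √(146.0² + 25.37²) = 148.2 Ω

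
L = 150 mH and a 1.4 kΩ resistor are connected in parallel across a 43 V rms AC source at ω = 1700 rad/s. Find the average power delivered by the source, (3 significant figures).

X_L = ωL = 255 Ω
Parallel: admittances add. Y = 1/R + 1/(jωL)
Y = (0.000714 − j0.00392) S
|Y| = 0.00399 S → |Z| = 1/|Y| = 251 Ω, ∠Z = −∠Y = 79.7°
I = V/|Z| = 171 mA
P = VI cos φ = 43 × 0.171 × cos(79.7°) = 1.32 W

1.32 W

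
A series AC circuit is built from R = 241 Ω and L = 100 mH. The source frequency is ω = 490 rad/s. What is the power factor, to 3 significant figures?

0.980

X_L = ωL = 49.0 Ω
Z = 241 + j49.0 Ω
|Z| = √(241² + 49.0²) = 246 Ω
∠Z = arctan(49.0/241) = 11.5°
cos φ = cos(11.5°) = 0.980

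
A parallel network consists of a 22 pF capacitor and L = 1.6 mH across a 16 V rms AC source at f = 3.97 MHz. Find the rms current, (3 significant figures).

ω = 2πf = 2.494e+07 rad/s
X_L = ωL = 39900 Ω
X_C = 1/(ωC) = 1820 Ω
Parallel: admittances add. Y = 1/(jωL) + jωC
Y = (0 + j0.000524) S
|Y| = 0.000524 S → |Z| = 1/|Y| = 1910 Ω, ∠Z = −∠Y = -90.0°
I = V/|Z| = 16/1910 = 8.38 mA

8.38 mA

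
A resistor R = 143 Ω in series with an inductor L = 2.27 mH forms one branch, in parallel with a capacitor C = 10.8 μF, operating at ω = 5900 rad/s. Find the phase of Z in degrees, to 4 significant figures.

-83.73°

X_L = ωL = 13.39 Ω
X_C = 1/(ωC) = 15.69 Ω
Branch 1 (R+jX_L): Z₁ = 143.0 + j13.39 Ω, |Z₁| = 143.6 Ω
Branch 2 (−jX_C): Z₂ = −j15.69 Ω
Parallel: Z = Z₁Z₂/(Z₁+Z₂), |Z| = 15.76 Ω, ∠Z = -83.73°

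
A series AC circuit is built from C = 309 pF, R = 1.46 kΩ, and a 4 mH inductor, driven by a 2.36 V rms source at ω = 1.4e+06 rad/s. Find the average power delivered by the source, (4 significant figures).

628.2 μW

X_L = ωL = 5600 Ω
X_C = 1/(ωC) = 2312 Ω
Net reactance X = X_L − X_C = 3288 Ω
Z = 1460 + j3288 Ω
|Z| = √(1460² + 3288²) = 3598 Ω
∠Z = arctan(3288/1460) = 66.06°
I = V/|Z| = 655.9 μA
P = VI cos φ = 2.36 × 0.0006559 × cos(66.06°) = 628.2 μW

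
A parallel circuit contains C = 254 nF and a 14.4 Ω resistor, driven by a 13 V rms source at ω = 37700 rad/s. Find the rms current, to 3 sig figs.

X_C = 1/(ωC) = 104 Ω
Parallel: admittances add. Y = 1/R + jωC
Y = (0.0694 + j0.00958) S
|Y| = 0.0701 S → |Z| = 1/|Y| = 14.3 Ω, ∠Z = −∠Y = -7.85°
I = V/|Z| = 13/14.3 = 911 mA

911 mA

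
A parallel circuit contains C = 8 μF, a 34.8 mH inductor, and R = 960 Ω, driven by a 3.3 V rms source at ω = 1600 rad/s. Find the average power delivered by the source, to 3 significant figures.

X_L = ωL = 55.7 Ω
X_C = 1/(ωC) = 78.1 Ω
Parallel: admittances add. Y = 1/R + 1/(jωL) + jωC
Y = (0.00104 − j0.00516) S
|Y| = 0.00526 S → |Z| = 1/|Y| = 190 Ω, ∠Z = −∠Y = 78.6°
I = V/|Z| = 17.4 mA
P = VI cos φ = 3.3 × 0.0174 × cos(78.6°) = 11.3 mW

11.3 mW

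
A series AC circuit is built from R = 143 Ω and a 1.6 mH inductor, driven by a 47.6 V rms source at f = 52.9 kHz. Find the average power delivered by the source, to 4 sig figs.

1.068 W

ω = 2πf = 332400 rad/s
X_L = ωL = 531.8 Ω
Z = 143.0 + j531.8 Ω
|Z| = √(143.0² + 531.8²) = 550.7 Ω
∠Z = arctan(531.8/143.0) = 74.95°
I = V/|Z| = 86.44 mA
P = VI cos φ = 47.6 × 0.08644 × cos(74.95°) = 1.068 W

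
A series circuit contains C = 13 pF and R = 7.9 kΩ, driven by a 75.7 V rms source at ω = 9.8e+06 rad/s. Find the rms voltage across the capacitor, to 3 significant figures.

X_C = 1/(ωC) = 7850 Ω
Z = 7900 − j7850 Ω
|Z| = √(7900² + 7850²) = 11100 Ω
I = V/|Z| = 6.80 mA
V_C = I·|Z_C| = 0.00680 × 7850 = 53.4 V

53.4 V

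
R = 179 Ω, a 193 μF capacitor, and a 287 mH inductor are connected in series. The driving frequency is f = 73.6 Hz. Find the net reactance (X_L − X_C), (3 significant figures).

122 Ω

ω = 2πf = 462.4 rad/s
X_L = ωL = 133 Ω
X_C = 1/(ωC) = 11.2 Ω
X = 133 − 11.2 = 122 Ω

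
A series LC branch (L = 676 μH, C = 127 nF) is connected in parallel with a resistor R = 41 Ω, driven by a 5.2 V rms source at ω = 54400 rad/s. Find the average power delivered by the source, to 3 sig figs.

X_L = ωL = 36.8 Ω
X_C = 1/(ωC) = 145 Ω
Branch 1: Z₁ = R = 41.0 Ω
Branch 2 (series LC): Z₂ = j(X_L − X_C) = −j108 Ω
Parallel: Z = Z₁Z₂/(Z₁+Z₂), |Z| = 38.3 Ω, ∠Z = -20.8°
I = V/|Z| = 136 mA
P = VI cos φ = 5.2 × 0.136 × cos(-20.8°) = 660 mW

660 mW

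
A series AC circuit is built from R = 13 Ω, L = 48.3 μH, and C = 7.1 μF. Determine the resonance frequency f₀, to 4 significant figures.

8.594 kHz

ω₀ = 1/√(LC) = 1/√(4.83e-05 × 7.1e-06) = 54000 rad/s
f₀ = ω₀/(2π) = 8.594 kHz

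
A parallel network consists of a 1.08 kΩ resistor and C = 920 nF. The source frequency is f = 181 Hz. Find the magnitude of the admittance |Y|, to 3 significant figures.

1.40 mS

ω = 2πf = 1137 rad/s
X_C = 1/(ωC) = 956 Ω
Parallel: admittances add. Y = 1/R + jωC
Y = (0.000926 + j0.00105) S
|Y| = 0.00140 S → |Z| = 1/|Y| = 716 Ω, ∠Z = −∠Y = -48.5°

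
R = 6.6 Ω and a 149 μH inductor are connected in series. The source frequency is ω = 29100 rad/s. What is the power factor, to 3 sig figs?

X_L = ωL = 4.34 Ω
Z = 6.60 + j4.34 Ω
|Z| = √(6.60² + 4.34²) = 7.90 Ω
∠Z = arctan(4.34/6.60) = 33.3°
cos φ = cos(33.3°) = 0.836

0.836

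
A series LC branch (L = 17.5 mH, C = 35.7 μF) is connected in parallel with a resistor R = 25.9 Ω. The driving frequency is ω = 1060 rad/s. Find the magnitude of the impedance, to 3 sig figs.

X_L = ωL = 18.6 Ω
X_C = 1/(ωC) = 26.4 Ω
Branch 1: Z₁ = R = 25.9 Ω
Branch 2 (series LC): Z₂ = j(X_L − X_C) = −j7.88 Ω
Parallel: Z = Z₁Z₂/(Z₁+Z₂), |Z| = 7.54 Ω, ∠Z = -73.1°

7.54 Ω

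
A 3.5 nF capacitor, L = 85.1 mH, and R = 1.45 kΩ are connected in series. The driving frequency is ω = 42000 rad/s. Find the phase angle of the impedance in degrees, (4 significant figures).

-65.81°

X_L = ωL = 3574 Ω
X_C = 1/(ωC) = 6803 Ω
Net reactance X = X_L − X_C = -3229 Ω
Z = 1450 − j3229 Ω
|Z| = √(1450² + 3229²) = 3539 Ω
∠Z = arctan(-3229/1450) = -65.81°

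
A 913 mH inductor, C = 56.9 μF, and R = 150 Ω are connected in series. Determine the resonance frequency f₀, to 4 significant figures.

ω₀ = 1/√(LC) = 1/√(0.913 × 5.69e-05) = 138.7 rad/s
f₀ = ω₀/(2π) = 22.08 Hz

22.08 Hz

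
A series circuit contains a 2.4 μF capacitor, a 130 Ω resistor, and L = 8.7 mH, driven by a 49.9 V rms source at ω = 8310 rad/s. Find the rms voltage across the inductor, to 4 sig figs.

27.36 V

X_L = ωL = 72.30 Ω
X_C = 1/(ωC) = 50.14 Ω
Net reactance X = X_L − X_C = 22.16 Ω
Z = 130.0 + j22.16 Ω
|Z| = √(130.0² + 22.16²) = 131.9 Ω
I = V/|Z| = 378.4 mA
V_L = I·|Z_L| = 0.3784 × 72.30 = 27.36 V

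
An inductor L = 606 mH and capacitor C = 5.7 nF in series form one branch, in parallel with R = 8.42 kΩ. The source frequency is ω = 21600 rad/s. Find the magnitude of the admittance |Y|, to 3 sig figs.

X_L = ωL = 13100 Ω
X_C = 1/(ωC) = 8120 Ω
Branch 1: Z₁ = R = 8420 Ω
Branch 2 (series LC): Z₂ = j(X_L − X_C) = j4970 Ω
Parallel: Z = Z₁Z₂/(Z₁+Z₂), |Z| = 4280 Ω, ∠Z = 59.5°
|Y| = 1/|Z| = 234 μS

234 μS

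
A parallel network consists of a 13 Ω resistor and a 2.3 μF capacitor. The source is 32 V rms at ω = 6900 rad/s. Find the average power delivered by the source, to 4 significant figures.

78.77 W

X_C = 1/(ωC) = 63.01 Ω
Parallel: admittances add. Y = 1/R + jωC
Y = (0.07692 + j0.01587) S
|Y| = 0.07854 S → |Z| = 1/|Y| = 12.73 Ω, ∠Z = −∠Y = -11.66°
I = V/|Z| = 2.513 A
P = VI cos φ = 32 × 2.513 × cos(-11.66°) = 78.77 W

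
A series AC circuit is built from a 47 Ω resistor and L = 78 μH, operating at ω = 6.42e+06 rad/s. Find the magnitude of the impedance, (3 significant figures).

503 Ω

X_L = ωL = 501 Ω
Z = 47.0 + j501 Ω
|Z| = √(47.0² + 501²) = 503 Ω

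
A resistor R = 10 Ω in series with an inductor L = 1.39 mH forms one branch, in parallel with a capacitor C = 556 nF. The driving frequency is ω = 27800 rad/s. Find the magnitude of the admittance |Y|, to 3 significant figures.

10.8 mS

X_L = ωL = 38.6 Ω
X_C = 1/(ωC) = 64.7 Ω
Branch 1 (R+jX_L): Z₁ = 10.0 + j38.6 Ω, |Z₁| = 39.9 Ω
Branch 2 (−jX_C): Z₂ = −j64.7 Ω
Parallel: Z = Z₁Z₂/(Z₁+Z₂), |Z| = 92.5 Ω, ∠Z = 54.5°
|Y| = 1/|Z| = 10.8 mS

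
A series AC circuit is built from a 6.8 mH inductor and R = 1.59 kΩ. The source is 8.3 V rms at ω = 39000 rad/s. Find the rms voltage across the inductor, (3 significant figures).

1.37 V

X_L = ωL = 265 Ω
Z = 1590 + j265 Ω
|Z| = √(1590² + 265²) = 1610 Ω
I = V/|Z| = 5.15 mA
V_L = I·|Z_L| = 0.00515 × 265 = 1.37 V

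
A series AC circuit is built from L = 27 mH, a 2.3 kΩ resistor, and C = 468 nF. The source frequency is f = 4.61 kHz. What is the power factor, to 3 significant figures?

ω = 2πf = 28970 rad/s
X_L = ωL = 782 Ω
X_C = 1/(ωC) = 73.8 Ω
Net reactance X = X_L − X_C = 708 Ω
Z = 2300 + j708 Ω
|Z| = √(2300² + 708²) = 2410 Ω
∠Z = arctan(708/2300) = 17.1°
cos φ = cos(17.1°) = 0.956

0.956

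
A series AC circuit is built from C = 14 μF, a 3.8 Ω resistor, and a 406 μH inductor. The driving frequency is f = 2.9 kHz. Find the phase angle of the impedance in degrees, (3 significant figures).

ω = 2πf = 18220 rad/s
X_L = ωL = 7.40 Ω
X_C = 1/(ωC) = 3.92 Ω
Net reactance X = X_L − X_C = 3.48 Ω
Z = 3.80 + j3.48 Ω
|Z| = √(3.80² + 3.48²) = 5.15 Ω
∠Z = arctan(3.48/3.80) = 42.5°

42.5°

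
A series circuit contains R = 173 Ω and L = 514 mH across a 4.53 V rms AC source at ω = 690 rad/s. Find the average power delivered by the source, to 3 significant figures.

22.8 mW

X_L = ωL = 355 Ω
Z = 173 + j355 Ω
|Z| = √(173² + 355²) = 395 Ω
∠Z = arctan(355/173) = 64.0°
I = V/|Z| = 11.5 mA
P = VI cos φ = 4.53 × 0.0115 × cos(64.0°) = 22.8 mW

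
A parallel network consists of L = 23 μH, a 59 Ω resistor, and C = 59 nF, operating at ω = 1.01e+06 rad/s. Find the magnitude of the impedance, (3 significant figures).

X_L = ωL = 23.2 Ω
X_C = 1/(ωC) = 16.8 Ω
Parallel: admittances add. Y = 1/R + 1/(jωL) + jωC
Y = (0.0169 + j0.0165) S
|Y| = 0.0237 S → |Z| = 1/|Y| = 42.2 Ω, ∠Z = −∠Y = -44.3°

42.2 Ω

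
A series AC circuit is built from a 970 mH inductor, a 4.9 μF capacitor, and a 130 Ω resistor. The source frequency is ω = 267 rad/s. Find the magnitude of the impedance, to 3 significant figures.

X_L = ωL = 259 Ω
X_C = 1/(ωC) = 764 Ω
Net reactance X = X_L − X_C = -505 Ω
Z = 130 − j505 Ω
|Z| = √(130² + 505²) = 522 Ω

522 Ω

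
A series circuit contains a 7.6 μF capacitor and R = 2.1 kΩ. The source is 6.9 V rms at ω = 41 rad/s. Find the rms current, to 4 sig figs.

1.799 mA

X_C = 1/(ωC) = 3209 Ω
Z = 2100 − j3209 Ω
|Z| = √(2100² + 3209²) = 3835 Ω
I = V/|Z| = 6.9/3835 = 1.799 mA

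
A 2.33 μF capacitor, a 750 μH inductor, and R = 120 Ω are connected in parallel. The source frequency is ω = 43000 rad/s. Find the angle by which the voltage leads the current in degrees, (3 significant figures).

-83.1°

X_L = ωL = 32.2 Ω
X_C = 1/(ωC) = 9.98 Ω
Parallel: admittances add. Y = 1/R + 1/(jωL) + jωC
Y = (0.00833 + j0.0692) S
|Y| = 0.0697 S → |Z| = 1/|Y| = 14.4 Ω, ∠Z = −∠Y = -83.1°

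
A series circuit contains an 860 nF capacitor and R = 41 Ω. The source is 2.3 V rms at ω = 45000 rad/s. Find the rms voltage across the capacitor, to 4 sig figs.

X_C = 1/(ωC) = 25.84 Ω
Z = 41.00 − j25.84 Ω
|Z| = √(41.00² + 25.84²) = 48.46 Ω
I = V/|Z| = 47.46 mA
V_C = I·|Z_C| = 0.04746 × 25.84 = 1.226 V

1.226 V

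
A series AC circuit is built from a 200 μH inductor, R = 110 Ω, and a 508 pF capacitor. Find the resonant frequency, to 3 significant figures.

499 kHz

ω₀ = 1/√(LC) = 1/√(0.0002 × 5.08e-10) = 3.137e+06 rad/s
f₀ = ω₀/(2π) = 499 kHz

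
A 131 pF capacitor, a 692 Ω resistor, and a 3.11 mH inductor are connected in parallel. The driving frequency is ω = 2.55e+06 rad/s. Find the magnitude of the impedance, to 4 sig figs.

684.9 Ω

X_L = ωL = 7930 Ω
X_C = 1/(ωC) = 2994 Ω
Parallel: admittances add. Y = 1/R + 1/(jωL) + jωC
Y = (0.001445 + j0.0002080) S
|Y| = 0.001460 S → |Z| = 1/|Y| = 684.9 Ω, ∠Z = −∠Y = -8.189°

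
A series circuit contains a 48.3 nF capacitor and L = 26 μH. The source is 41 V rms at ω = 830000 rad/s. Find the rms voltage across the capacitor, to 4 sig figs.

304.0 V

X_L = ωL = 21.58 Ω
X_C = 1/(ωC) = 24.94 Ω
Net reactance X = X_L − X_C = -3.364 Ω
Z = − j3.364 Ω
|Z| = √(0² + 3.364²) = 3.364 Ω
I = V/|Z| = 12.19 A
V_C = I·|Z_C| = 12.19 × 24.94 = 304.0 V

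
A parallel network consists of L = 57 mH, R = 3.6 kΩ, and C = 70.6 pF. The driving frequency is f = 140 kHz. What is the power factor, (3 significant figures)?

0.989

ω = 2πf = 879600 rad/s
X_L = ωL = 50100 Ω
X_C = 1/(ωC) = 16100 Ω
Parallel: admittances add. Y = 1/R + 1/(jωL) + jωC
Y = (0.000278 + j4.22e-05) S
|Y| = 0.000281 S → |Z| = 1/|Y| = 3560 Ω, ∠Z = −∠Y = -8.63°
cos φ = cos(-8.63°) = 0.989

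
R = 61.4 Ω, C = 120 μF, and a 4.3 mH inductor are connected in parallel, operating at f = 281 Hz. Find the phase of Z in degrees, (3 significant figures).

ω = 2πf = 1766 rad/s
X_L = ωL = 7.59 Ω
X_C = 1/(ωC) = 4.72 Ω
Parallel: admittances add. Y = 1/R + 1/(jωL) + jωC
Y = (0.0163 + j0.0802) S
|Y| = 0.0818 S → |Z| = 1/|Y| = 12.2 Ω, ∠Z = −∠Y = -78.5°

-78.5°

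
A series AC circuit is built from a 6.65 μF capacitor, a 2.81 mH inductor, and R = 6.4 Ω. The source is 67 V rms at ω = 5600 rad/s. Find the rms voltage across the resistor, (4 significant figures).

33.43 V

X_L = ωL = 15.74 Ω
X_C = 1/(ωC) = 26.85 Ω
Net reactance X = X_L − X_C = -11.12 Ω
Z = 6.400 − j11.12 Ω
|Z| = √(6.400² + 11.12²) = 12.83 Ω
I = V/|Z| = 5.223 A
V_R = I·|Z_R| = 5.223 × 6.400 = 33.43 V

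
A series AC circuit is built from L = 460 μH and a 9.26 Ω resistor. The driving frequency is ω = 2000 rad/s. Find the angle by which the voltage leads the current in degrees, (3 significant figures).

X_L = ωL = 0.920 Ω
Z = 9.26 + j0.920 Ω
|Z| = √(9.26² + 0.920²) = 9.31 Ω
∠Z = arctan(0.920/9.26) = 5.67°

5.67°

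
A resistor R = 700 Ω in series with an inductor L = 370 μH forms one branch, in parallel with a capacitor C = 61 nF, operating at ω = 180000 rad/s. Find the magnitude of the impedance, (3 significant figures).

91.4 Ω

X_L = ωL = 66.6 Ω
X_C = 1/(ωC) = 91.1 Ω
Branch 1 (R+jX_L): Z₁ = 700 + j66.6 Ω, |Z₁| = 703 Ω
Branch 2 (−jX_C): Z₂ = −j91.1 Ω
Parallel: Z = Z₁Z₂/(Z₁+Z₂), |Z| = 91.4 Ω, ∠Z = -82.6°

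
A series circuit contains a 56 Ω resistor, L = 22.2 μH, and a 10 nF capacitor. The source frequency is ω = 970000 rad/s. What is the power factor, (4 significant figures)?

X_L = ωL = 21.53 Ω
X_C = 1/(ωC) = 103.1 Ω
Net reactance X = X_L − X_C = -81.56 Ω
Z = 56.00 − j81.56 Ω
|Z| = √(56.00² + 81.56²) = 98.93 Ω
∠Z = arctan(-81.56/56.00) = -55.53°
cos φ = cos(-55.53°) = 0.5660

0.5660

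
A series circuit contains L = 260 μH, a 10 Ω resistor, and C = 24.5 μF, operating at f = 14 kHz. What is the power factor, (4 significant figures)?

ω = 2πf = 87960 rad/s
X_L = ωL = 22.87 Ω
X_C = 1/(ωC) = 0.4640 Ω
Net reactance X = X_L − X_C = 22.41 Ω
Z = 10.00 + j22.41 Ω
|Z| = √(10.00² + 22.41²) = 24.54 Ω
∠Z = arctan(22.41/10.00) = 65.95°
cos φ = cos(65.95°) = 0.4075

0.4075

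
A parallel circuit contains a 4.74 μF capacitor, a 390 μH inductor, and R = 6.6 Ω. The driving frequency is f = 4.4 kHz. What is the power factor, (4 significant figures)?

0.9695

ω = 2πf = 27650 rad/s
X_L = ωL = 10.78 Ω
X_C = 1/(ωC) = 7.631 Ω
Parallel: admittances add. Y = 1/R + 1/(jωL) + jωC
Y = (0.1515 + j0.03829) S
|Y| = 0.1563 S → |Z| = 1/|Y| = 6.399 Ω, ∠Z = −∠Y = -14.18°
cos φ = cos(-14.18°) = 0.9695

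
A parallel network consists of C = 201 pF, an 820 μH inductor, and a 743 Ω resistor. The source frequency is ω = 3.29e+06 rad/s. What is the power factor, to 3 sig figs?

0.977

X_L = ωL = 2700 Ω
X_C = 1/(ωC) = 1510 Ω
Parallel: admittances add. Y = 1/R + 1/(jωL) + jωC
Y = (0.00135 + j0.000291) S
|Y| = 0.00138 S → |Z| = 1/|Y| = 726 Ω, ∠Z = −∠Y = -12.2°
cos φ = cos(-12.2°) = 0.977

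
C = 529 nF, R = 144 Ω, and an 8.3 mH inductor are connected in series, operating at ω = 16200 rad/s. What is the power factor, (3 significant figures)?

0.992

X_L = ωL = 134 Ω
X_C = 1/(ωC) = 117 Ω
Net reactance X = X_L − X_C = 17.8 Ω
Z = 144 + j17.8 Ω
|Z| = √(144² + 17.8²) = 145 Ω
∠Z = arctan(17.8/144) = 7.04°
cos φ = cos(7.04°) = 0.992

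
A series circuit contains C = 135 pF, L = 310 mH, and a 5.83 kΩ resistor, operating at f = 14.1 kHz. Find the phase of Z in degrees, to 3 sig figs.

-84.1°

ω = 2πf = 88590 rad/s
X_L = ωL = 27500 Ω
X_C = 1/(ωC) = 83600 Ω
Net reactance X = X_L − X_C = -56100 Ω
Z = 5830 − j56100 Ω
|Z| = √(5830² + 56100²) = 56400 Ω
∠Z = arctan(-56100/5830) = -84.1°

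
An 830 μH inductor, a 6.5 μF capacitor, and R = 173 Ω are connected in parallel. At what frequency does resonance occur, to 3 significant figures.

ω₀ = 1/√(LC) = 1/√(0.00083 × 6.5e-06) = 13610 rad/s
f₀ = ω₀/(2π) = 2.17 kHz

2.17 kHz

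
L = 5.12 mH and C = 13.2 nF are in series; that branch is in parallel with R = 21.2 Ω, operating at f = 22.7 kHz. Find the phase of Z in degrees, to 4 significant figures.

6.078°

ω = 2πf = 142600 rad/s
X_L = ωL = 730.3 Ω
X_C = 1/(ωC) = 531.2 Ω
Branch 1: Z₁ = R = 21.20 Ω
Branch 2 (series LC): Z₂ = j(X_L − X_C) = j199.1 Ω
Parallel: Z = Z₁Z₂/(Z₁+Z₂), |Z| = 21.08 Ω, ∠Z = 6.078°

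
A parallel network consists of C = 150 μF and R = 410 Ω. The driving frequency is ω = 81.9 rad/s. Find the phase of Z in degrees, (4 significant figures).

-78.77°

X_C = 1/(ωC) = 81.40 Ω
Parallel: admittances add. Y = 1/R + jωC
Y = (0.002439 + j0.01228) S
|Y| = 0.01252 S → |Z| = 1/|Y| = 79.84 Ω, ∠Z = −∠Y = -78.77°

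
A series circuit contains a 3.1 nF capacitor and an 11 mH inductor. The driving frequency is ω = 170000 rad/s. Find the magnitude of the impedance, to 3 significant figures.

27.5 Ω

X_L = ωL = 1870 Ω
X_C = 1/(ωC) = 1900 Ω
Net reactance X = X_L − X_C = -27.5 Ω
Z = − j27.5 Ω
|Z| = √(0² + 27.5²) = 27.5 Ω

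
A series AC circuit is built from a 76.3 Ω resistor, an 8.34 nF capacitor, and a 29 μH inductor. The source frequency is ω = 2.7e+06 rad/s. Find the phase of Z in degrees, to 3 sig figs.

23.9°

X_L = ωL = 78.3 Ω
X_C = 1/(ωC) = 44.4 Ω
Net reactance X = X_L − X_C = 33.9 Ω
Z = 76.3 + j33.9 Ω
|Z| = √(76.3² + 33.9²) = 83.5 Ω
∠Z = arctan(33.9/76.3) = 23.9°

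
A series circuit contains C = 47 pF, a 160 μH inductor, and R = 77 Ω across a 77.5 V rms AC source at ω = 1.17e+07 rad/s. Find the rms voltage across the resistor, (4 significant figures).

63.65 V

X_L = ωL = 1872 Ω
X_C = 1/(ωC) = 1819 Ω
Net reactance X = X_L − X_C = 53.49 Ω
Z = 77.00 + j53.49 Ω
|Z| = √(77.00² + 53.49²) = 93.75 Ω
I = V/|Z| = 826.6 mA
V_R = I·|Z_R| = 0.8266 × 77.00 = 63.65 V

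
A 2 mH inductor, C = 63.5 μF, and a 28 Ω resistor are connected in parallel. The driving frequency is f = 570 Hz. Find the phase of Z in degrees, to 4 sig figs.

ω = 2πf = 3581 rad/s
X_L = ωL = 7.163 Ω
X_C = 1/(ωC) = 4.397 Ω
Parallel: admittances add. Y = 1/R + 1/(jωL) + jωC
Y = (0.03571 + j0.08781) S
|Y| = 0.09480 S → |Z| = 1/|Y| = 10.55 Ω, ∠Z = −∠Y = -67.87°

-67.87°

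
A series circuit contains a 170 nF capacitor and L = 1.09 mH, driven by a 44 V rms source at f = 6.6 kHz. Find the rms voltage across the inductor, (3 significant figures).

ω = 2πf = 41470 rad/s
X_L = ωL = 45.2 Ω
X_C = 1/(ωC) = 142 Ω
Net reactance X = X_L − X_C = -96.6 Ω
Z = − j96.6 Ω
|Z| = √(0² + 96.6²) = 96.6 Ω
I = V/|Z| = 455 mA
V_L = I·|Z_L| = 0.455 × 45.2 = 20.6 V

20.6 V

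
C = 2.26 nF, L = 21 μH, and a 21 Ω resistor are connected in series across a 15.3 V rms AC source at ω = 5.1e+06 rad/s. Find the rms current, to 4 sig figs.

X_L = ωL = 107.1 Ω
X_C = 1/(ωC) = 86.76 Ω
Net reactance X = X_L − X_C = 20.34 Ω
Z = 21.00 + j20.34 Ω
|Z| = √(21.00² + 20.34²) = 29.24 Ω
I = V/|Z| = 15.3/29.24 = 523.3 mA

523.3 mA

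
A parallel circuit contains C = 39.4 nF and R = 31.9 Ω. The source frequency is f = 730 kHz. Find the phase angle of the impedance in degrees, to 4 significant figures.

-80.16°

ω = 2πf = 4.587e+06 rad/s
X_C = 1/(ωC) = 5.534 Ω
Parallel: admittances add. Y = 1/R + jωC
Y = (0.03135 + j0.1807) S
|Y| = 0.1834 S → |Z| = 1/|Y| = 5.452 Ω, ∠Z = −∠Y = -80.16°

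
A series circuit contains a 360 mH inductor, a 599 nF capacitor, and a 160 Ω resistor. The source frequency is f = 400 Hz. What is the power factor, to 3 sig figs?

0.554

ω = 2πf = 2513 rad/s
X_L = ωL = 905 Ω
X_C = 1/(ωC) = 664 Ω
Net reactance X = X_L − X_C = 241 Ω
Z = 160 + j241 Ω
|Z| = √(160² + 241²) = 289 Ω
∠Z = arctan(241/160) = 56.4°
cos φ = cos(56.4°) = 0.554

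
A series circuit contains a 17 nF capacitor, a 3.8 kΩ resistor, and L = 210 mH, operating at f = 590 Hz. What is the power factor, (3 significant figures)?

0.244

ω = 2πf = 3707 rad/s
X_L = ωL = 778 Ω
X_C = 1/(ωC) = 15900 Ω
Net reactance X = X_L − X_C = -15100 Ω
Z = 3800 − j15100 Ω
|Z| = √(3800² + 15100²) = 15600 Ω
∠Z = arctan(-15100/3800) = -75.9°
cos φ = cos(-75.9°) = 0.244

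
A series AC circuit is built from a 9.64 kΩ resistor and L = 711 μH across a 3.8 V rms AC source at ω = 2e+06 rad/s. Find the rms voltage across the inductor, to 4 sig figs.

X_L = ωL = 1422 Ω
Z = 9640 + j1422 Ω
|Z| = √(9640² + 1422²) = 9744 Ω
I = V/|Z| = 390.0 μA
V_L = I·|Z_L| = 0.0003900 × 1422 = 0.5545 V

0.5545 V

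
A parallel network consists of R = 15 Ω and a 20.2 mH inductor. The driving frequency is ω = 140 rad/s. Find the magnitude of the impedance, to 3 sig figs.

X_L = ωL = 2.83 Ω
Parallel: admittances add. Y = 1/R + 1/(jωL)
Y = (0.0667 − j0.354) S
|Y| = 0.360 S → |Z| = 1/|Y| = 2.78 Ω, ∠Z = −∠Y = 79.3°

2.78 Ω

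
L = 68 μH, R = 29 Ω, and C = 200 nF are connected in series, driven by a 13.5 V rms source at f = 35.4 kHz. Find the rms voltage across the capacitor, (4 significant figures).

10.14 V

ω = 2πf = 222400 rad/s
X_L = ωL = 15.12 Ω
X_C = 1/(ωC) = 22.48 Ω
Net reactance X = X_L − X_C = -7.355 Ω
Z = 29.00 − j7.355 Ω
|Z| = √(29.00² + 7.355²) = 29.92 Ω
I = V/|Z| = 451.2 mA
V_C = I·|Z_C| = 0.4512 × 22.48 = 10.14 V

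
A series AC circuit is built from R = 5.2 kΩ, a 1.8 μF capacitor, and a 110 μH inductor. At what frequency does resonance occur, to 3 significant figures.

11.3 kHz

ω₀ = 1/√(LC) = 1/√(0.00011 × 1.8e-06) = 71070 rad/s
f₀ = ω₀/(2π) = 11.3 kHz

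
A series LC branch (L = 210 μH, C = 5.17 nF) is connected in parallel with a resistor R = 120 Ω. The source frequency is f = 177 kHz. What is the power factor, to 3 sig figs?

0.445

ω = 2πf = 1.112e+06 rad/s
X_L = ωL = 234 Ω
X_C = 1/(ωC) = 174 Ω
Branch 1: Z₁ = R = 120 Ω
Branch 2 (series LC): Z₂ = j(X_L − X_C) = j59.6 Ω
Parallel: Z = Z₁Z₂/(Z₁+Z₂), |Z| = 53.4 Ω, ∠Z = 63.6°
cos φ = cos(63.6°) = 0.445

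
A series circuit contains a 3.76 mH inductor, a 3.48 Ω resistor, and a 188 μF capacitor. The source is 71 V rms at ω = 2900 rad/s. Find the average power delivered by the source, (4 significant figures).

X_L = ωL = 10.90 Ω
X_C = 1/(ωC) = 1.834 Ω
Net reactance X = X_L − X_C = 9.070 Ω
Z = 3.480 + j9.070 Ω
|Z| = √(3.480² + 9.070²) = 9.715 Ω
∠Z = arctan(9.070/3.480) = 69.01°
I = V/|Z| = 7.309 A
P = VI cos φ = 71 × 7.309 × cos(69.01°) = 185.9 W

185.9 W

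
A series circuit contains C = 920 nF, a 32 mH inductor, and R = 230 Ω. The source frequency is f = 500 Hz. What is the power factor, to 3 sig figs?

0.684

ω = 2πf = 3142 rad/s
X_L = ωL = 101 Ω
X_C = 1/(ωC) = 346 Ω
Net reactance X = X_L − X_C = -245 Ω
Z = 230 − j245 Ω
|Z| = √(230² + 245²) = 336 Ω
∠Z = arctan(-245/230) = -46.9°
cos φ = cos(-46.9°) = 0.684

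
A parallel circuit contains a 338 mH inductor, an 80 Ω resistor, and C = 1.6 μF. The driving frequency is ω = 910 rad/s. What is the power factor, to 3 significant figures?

0.990

X_L = ωL = 308 Ω
X_C = 1/(ωC) = 687 Ω
Parallel: admittances add. Y = 1/R + 1/(jωL) + jωC
Y = (0.0125 − j0.00180) S
|Y| = 0.0126 S → |Z| = 1/|Y| = 79.2 Ω, ∠Z = −∠Y = 8.17°
cos φ = cos(8.17°) = 0.990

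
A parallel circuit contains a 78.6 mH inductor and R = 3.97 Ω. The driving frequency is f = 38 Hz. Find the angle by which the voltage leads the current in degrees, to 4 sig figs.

11.94°

ω = 2πf = 238.8 rad/s
X_L = ωL = 18.77 Ω
Parallel: admittances add. Y = 1/R + 1/(jωL)
Y = (0.2519 − j0.05329) S
|Y| = 0.2575 S → |Z| = 1/|Y| = 3.884 Ω, ∠Z = −∠Y = 11.94°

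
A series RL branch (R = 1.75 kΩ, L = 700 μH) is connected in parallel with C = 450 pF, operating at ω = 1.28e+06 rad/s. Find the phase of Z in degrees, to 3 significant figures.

X_L = ωL = 896 Ω
X_C = 1/(ωC) = 1740 Ω
Branch 1 (R+jX_L): Z₁ = 1750 + j896 Ω, |Z₁| = 1970 Ω
Branch 2 (−jX_C): Z₂ = −j1740 Ω
Parallel: Z = Z₁Z₂/(Z₁+Z₂), |Z| = 1760 Ω, ∠Z = -37.2°

-37.2°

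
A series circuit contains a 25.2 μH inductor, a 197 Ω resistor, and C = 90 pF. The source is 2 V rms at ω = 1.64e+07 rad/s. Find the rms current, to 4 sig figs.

6.068 mA

X_L = ωL = 413.3 Ω
X_C = 1/(ωC) = 677.5 Ω
Net reactance X = X_L − X_C = -264.2 Ω
Z = 197.0 − j264.2 Ω
|Z| = √(197.0² + 264.2²) = 329.6 Ω
I = V/|Z| = 2/329.6 = 6.068 mA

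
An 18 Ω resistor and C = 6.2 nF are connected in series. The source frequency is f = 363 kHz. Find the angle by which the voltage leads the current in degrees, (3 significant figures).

-75.7°

ω = 2πf = 2.281e+06 rad/s
X_C = 1/(ωC) = 70.7 Ω
Z = 18.0 − j70.7 Ω
|Z| = √(18.0² + 70.7²) = 73.0 Ω
∠Z = arctan(-70.7/18.0) = -75.7°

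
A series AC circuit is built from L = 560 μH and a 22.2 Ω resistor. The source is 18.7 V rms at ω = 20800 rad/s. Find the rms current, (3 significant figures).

746 mA

X_L = ωL = 11.6 Ω
Z = 22.2 + j11.6 Ω
|Z| = √(22.2² + 11.6²) = 25.1 Ω
I = V/|Z| = 18.7/25.1 = 746 mA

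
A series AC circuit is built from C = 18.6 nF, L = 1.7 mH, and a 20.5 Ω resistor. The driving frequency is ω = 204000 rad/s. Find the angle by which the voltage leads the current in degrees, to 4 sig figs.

76.17°

X_L = ωL = 346.8 Ω
X_C = 1/(ωC) = 263.5 Ω
Net reactance X = X_L − X_C = 83.25 Ω
Z = 20.50 + j83.25 Ω
|Z| = √(20.50² + 83.25²) = 85.74 Ω
∠Z = arctan(83.25/20.50) = 76.17°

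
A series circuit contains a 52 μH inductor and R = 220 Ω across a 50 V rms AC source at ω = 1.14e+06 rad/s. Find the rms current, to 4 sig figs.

219.4 mA

X_L = ωL = 59.28 Ω
Z = 220.0 + j59.28 Ω
|Z| = √(220.0² + 59.28²) = 227.8 Ω
I = V/|Z| = 50/227.8 = 219.4 mA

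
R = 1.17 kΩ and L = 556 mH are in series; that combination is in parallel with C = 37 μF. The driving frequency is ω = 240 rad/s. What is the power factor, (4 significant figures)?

0.09561

X_L = ωL = 133.4 Ω
X_C = 1/(ωC) = 112.6 Ω
Branch 1 (R+jX_L): Z₁ = 1170 + j133.4 Ω, |Z₁| = 1178 Ω
Branch 2 (−jX_C): Z₂ = −j112.6 Ω
Parallel: Z = Z₁Z₂/(Z₁+Z₂), |Z| = 113.3 Ω, ∠Z = -84.51°
cos φ = cos(-84.51°) = 0.09561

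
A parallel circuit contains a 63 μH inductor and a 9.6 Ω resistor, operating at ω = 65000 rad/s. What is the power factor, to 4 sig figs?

X_L = ωL = 4.095 Ω
Parallel: admittances add. Y = 1/R + 1/(jωL)
Y = (0.1042 − j0.2442) S
|Y| = 0.2655 S → |Z| = 1/|Y| = 3.767 Ω, ∠Z = −∠Y = 66.90°
cos φ = cos(66.90°) = 0.3924

0.3924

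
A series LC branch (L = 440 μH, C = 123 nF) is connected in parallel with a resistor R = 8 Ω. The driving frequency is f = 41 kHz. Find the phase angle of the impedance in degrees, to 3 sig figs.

5.59°

ω = 2πf = 257600 rad/s
X_L = ωL = 113 Ω
X_C = 1/(ωC) = 31.6 Ω
Branch 1: Z₁ = R = 8.00 Ω
Branch 2 (series LC): Z₂ = j(X_L − X_C) = j81.8 Ω
Parallel: Z = Z₁Z₂/(Z₁+Z₂), |Z| = 7.96 Ω, ∠Z = 5.59°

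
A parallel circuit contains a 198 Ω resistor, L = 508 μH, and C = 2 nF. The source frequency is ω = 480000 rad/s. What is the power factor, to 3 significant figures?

X_L = ωL = 244 Ω
X_C = 1/(ωC) = 1040 Ω
Parallel: admittances add. Y = 1/R + 1/(jωL) + jωC
Y = (0.00505 − j0.00314) S
|Y| = 0.00595 S → |Z| = 1/|Y| = 168 Ω, ∠Z = −∠Y = 31.9°
cos φ = cos(31.9°) = 0.849

0.849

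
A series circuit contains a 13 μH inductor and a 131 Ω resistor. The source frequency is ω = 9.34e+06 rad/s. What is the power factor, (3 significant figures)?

0.733

X_L = ωL = 121 Ω
Z = 131 + j121 Ω
|Z| = √(131² + 121²) = 179 Ω
∠Z = arctan(121/131) = 42.8°
cos φ = cos(42.8°) = 0.733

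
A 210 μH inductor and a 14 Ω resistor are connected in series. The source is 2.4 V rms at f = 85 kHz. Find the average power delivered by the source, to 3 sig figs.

6.31 mW

ω = 2πf = 534100 rad/s
X_L = ωL = 112 Ω
Z = 14.0 + j112 Ω
|Z| = √(14.0² + 112²) = 113 Ω
∠Z = arctan(112/14.0) = 82.9°
I = V/|Z| = 21.2 mA
P = VI cos φ = 2.4 × 0.0212 × cos(82.9°) = 6.31 mW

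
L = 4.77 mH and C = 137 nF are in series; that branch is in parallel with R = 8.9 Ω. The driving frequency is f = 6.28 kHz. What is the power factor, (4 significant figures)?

ω = 2πf = 39460 rad/s
X_L = ωL = 188.2 Ω
X_C = 1/(ωC) = 185.0 Ω
Branch 1: Z₁ = R = 8.900 Ω
Branch 2 (series LC): Z₂ = j(X_L − X_C) = j3.230 Ω
Parallel: Z = Z₁Z₂/(Z₁+Z₂), |Z| = 3.036 Ω, ∠Z = 70.05°
cos φ = cos(70.05°) = 0.3412

0.3412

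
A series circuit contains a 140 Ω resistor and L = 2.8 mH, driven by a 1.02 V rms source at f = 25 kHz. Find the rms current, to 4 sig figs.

2.210 mA

ω = 2πf = 157100 rad/s
X_L = ωL = 439.8 Ω
Z = 140.0 + j439.8 Ω
|Z| = √(140.0² + 439.8²) = 461.6 Ω
I = V/|Z| = 1.02/461.6 = 2.210 mA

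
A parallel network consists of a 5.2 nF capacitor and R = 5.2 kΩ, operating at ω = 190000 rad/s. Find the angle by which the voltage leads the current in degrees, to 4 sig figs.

X_C = 1/(ωC) = 1012 Ω
Parallel: admittances add. Y = 1/R + jωC
Y = (0.0001923 + j0.0009880) S
|Y| = 0.001007 S → |Z| = 1/|Y| = 993.5 Ω, ∠Z = −∠Y = -78.99°

-78.99°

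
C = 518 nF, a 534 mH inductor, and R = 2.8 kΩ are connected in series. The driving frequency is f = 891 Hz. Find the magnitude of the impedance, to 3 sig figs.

3850 Ω

ω = 2πf = 5598 rad/s
X_L = ωL = 2990 Ω
X_C = 1/(ωC) = 345 Ω
Net reactance X = X_L − X_C = 2640 Ω
Z = 2800 + j2640 Ω
|Z| = √(2800² + 2640²) = 3850 Ω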